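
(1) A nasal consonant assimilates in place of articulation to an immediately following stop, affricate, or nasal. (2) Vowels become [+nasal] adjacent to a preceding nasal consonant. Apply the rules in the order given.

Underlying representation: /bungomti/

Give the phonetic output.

Rule 1: /n/ before /g/ (velar) → [ŋ]
Rule 1: /m/ before /t/ (alveolar) → [n]
After rule 1: buŋgonti
Rule 2: no segment meets the rule's conditions; no change.

[buŋgonti]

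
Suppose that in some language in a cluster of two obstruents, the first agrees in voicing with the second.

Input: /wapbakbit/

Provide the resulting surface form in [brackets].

/p/ before /b/ (voiced) → [b]
/k/ before /b/ (voiced) → [g]

[wabbagbit]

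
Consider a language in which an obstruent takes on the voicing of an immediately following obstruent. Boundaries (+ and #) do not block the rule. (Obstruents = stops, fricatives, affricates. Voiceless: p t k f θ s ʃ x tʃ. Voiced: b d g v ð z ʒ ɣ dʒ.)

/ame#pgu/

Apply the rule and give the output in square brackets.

[ame#bgu]

/p/ before /g/ (voiced) → [b]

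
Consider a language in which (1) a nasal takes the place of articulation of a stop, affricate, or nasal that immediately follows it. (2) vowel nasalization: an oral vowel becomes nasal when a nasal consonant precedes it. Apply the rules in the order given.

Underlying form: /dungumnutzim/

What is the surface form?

Rule 1: /n/ before /g/ (velar) → [ŋ]
Rule 1: /m/ before /n/ (alveolar) → [n]
After rule 1: duŋgunnutzim
Rule 2: /u/ after nasal /n/ → [ũ]

[duŋgunnũtzim]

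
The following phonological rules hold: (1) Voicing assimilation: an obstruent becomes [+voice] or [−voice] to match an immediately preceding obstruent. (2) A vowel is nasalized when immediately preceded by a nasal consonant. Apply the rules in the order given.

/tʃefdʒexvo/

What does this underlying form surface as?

Rule 1: /dʒ/ after /f/ (voiceless) → [tʃ]
Rule 1: /v/ after /x/ (voiceless) → [f]
After rule 1: tʃeftʃexfo
Rule 2: no segment meets the rule's conditions; no change.

[tʃeftʃexfo]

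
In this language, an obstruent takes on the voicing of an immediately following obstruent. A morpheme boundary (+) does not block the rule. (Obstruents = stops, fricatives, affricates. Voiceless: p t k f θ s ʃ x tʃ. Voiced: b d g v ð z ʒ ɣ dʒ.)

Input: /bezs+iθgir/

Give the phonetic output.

[bess+iðgir]

/z/ before /s/ (voiceless) → [s]
/θ/ before /g/ (voiced) → [ð]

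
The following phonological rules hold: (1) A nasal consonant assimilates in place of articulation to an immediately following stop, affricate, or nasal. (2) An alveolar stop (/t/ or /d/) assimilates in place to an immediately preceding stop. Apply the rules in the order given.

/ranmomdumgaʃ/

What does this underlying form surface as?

Rule 1: /n/ before /m/ (labial) → [m]
Rule 1: /m/ before /d/ (alveolar) → [n]
Rule 1: /m/ before /g/ (velar) → [ŋ]
After rule 1: rammonduŋgaʃ
Rule 2: no segment meets the rule's conditions; no change.

[rammonduŋgaʃ]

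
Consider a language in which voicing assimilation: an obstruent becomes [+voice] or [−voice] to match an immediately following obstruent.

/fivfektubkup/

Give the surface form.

/v/ before /f/ (voiceless) → [f]
/b/ before /k/ (voiceless) → [p]

[fiffektupkup]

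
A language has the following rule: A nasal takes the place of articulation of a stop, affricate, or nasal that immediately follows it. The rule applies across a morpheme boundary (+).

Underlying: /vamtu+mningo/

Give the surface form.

[vantu+nniŋgo]

/m/ before /t/ (alveolar) → [n]
/m/ before /n/ (alveolar) → [n]
/n/ before /g/ (velar) → [ŋ]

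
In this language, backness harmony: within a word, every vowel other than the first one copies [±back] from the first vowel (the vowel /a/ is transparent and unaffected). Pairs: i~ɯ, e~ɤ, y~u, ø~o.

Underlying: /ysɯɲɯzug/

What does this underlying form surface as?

/ɯ/ harmonizes with /y/ ([-back]) → [i]
/ɯ/ harmonizes with /y/ ([-back]) → [i]
/u/ harmonizes with /y/ ([-back]) → [y]

[ysiɲizyg]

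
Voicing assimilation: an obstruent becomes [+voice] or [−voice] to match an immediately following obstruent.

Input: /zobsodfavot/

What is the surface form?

[zopsotfavot]

/b/ before /s/ (voiceless) → [p]
/d/ before /f/ (voiceless) → [t]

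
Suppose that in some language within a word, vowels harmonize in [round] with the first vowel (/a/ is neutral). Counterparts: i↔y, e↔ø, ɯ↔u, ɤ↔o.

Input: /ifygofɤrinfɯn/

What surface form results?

[ifigɤfɤrinfɯn]

/y/ harmonizes with /i/ ([-round]) → [i]
/o/ harmonizes with /i/ ([-round]) → [ɤ]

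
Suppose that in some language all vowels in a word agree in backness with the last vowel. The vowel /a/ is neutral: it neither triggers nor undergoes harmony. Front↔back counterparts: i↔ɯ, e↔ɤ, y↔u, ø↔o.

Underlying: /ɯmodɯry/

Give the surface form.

[imødiry]

/ɯ/ harmonizes with /y/ ([-back]) → [i]
/o/ harmonizes with /y/ ([-back]) → [ø]
/ɯ/ harmonizes with /y/ ([-back]) → [i]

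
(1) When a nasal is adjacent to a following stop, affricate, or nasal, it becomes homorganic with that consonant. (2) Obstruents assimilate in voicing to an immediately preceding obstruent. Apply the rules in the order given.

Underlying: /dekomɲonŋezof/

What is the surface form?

Rule 1: /m/ before /ɲ/ (palatal) → [ɲ]
Rule 1: /n/ before /ŋ/ (velar) → [ŋ]
After rule 1: dekoɲɲoŋŋezof
Rule 2: no segment meets the rule's conditions; no change.

[dekoɲɲoŋŋezof]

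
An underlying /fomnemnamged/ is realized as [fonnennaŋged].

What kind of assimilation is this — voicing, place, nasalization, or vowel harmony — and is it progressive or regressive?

/m/→[n] /m/→[n] /m/→[ŋ].
Each target copies a feature from the following segment, so the direction is regressive.

place assimilation, regressive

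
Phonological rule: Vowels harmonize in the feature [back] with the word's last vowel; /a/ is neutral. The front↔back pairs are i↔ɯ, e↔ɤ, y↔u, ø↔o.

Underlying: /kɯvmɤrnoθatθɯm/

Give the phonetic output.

[kɯvmɤrnoθatθɯm]

no segment meets the rule's conditions; no change.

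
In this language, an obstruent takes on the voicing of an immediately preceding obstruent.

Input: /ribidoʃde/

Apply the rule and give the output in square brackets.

[ribidoʃte]

/d/ after /ʃ/ (voiceless) → [t]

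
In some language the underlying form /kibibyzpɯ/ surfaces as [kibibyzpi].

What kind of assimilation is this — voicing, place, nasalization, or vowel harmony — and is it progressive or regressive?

/ɯ/→[i].
Vowels agree with the first vowel, so the harmony is progressive.

vowel harmony, progressive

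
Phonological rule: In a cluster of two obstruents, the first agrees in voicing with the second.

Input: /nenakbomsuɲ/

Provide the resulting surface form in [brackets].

/k/ before /b/ (voiced) → [g]

[nenagbomsuɲ]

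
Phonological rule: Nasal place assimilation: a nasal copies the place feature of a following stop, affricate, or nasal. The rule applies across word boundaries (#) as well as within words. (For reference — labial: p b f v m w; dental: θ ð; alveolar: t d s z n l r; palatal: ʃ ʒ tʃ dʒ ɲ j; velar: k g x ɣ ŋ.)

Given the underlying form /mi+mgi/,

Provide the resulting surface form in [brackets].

/m/ before /g/ (velar) → [ŋ]

[mi+ŋgi]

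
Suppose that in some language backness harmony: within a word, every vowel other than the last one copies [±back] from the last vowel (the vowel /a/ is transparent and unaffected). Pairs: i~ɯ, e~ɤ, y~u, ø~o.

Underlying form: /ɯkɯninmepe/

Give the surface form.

[ikininmepe]

/ɯ/ harmonizes with /e/ ([-back]) → [i]
/ɯ/ harmonizes with /e/ ([-back]) → [i]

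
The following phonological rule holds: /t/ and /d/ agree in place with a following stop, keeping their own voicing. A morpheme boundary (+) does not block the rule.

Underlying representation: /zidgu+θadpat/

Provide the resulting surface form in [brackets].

/d/ before /g/ (velar) → [g]
/d/ before /p/ (labial) → [b]

[ziggu+θabpat]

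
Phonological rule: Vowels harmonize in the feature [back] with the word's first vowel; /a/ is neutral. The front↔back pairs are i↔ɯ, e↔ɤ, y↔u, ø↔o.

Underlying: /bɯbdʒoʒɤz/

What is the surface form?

[bɯbdʒoʒɤz]

no segment meets the rule's conditions; no change.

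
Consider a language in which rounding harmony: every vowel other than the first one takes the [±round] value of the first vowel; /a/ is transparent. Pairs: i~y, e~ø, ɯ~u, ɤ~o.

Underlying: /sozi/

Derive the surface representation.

[sozy]

/i/ harmonizes with /o/ ([+round]) → [y]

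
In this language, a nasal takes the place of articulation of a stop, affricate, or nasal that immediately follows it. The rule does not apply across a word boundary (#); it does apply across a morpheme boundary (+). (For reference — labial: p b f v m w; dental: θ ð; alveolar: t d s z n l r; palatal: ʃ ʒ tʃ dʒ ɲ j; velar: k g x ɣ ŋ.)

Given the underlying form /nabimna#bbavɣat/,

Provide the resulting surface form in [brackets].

/m/ before /n/ (alveolar) → [n]

[nabinna#bbavɣat]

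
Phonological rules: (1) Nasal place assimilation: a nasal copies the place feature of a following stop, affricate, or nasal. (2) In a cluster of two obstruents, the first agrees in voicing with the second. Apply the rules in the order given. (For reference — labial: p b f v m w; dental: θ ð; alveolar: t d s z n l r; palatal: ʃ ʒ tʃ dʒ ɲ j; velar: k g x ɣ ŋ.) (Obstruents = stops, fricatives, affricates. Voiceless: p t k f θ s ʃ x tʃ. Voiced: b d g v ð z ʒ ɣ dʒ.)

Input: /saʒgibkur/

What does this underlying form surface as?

Rule 1: no segment meets the rule's conditions; no change.
After rule 1: saʒgibkur
Rule 2: /b/ before /k/ (voiceless) → [p]

[saʒgipkur]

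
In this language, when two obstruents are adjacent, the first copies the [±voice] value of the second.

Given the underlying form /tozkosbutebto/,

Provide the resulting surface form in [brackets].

[toskozbutepto]

/z/ before /k/ (voiceless) → [s]
/s/ before /b/ (voiced) → [z]
/b/ before /t/ (voiceless) → [p]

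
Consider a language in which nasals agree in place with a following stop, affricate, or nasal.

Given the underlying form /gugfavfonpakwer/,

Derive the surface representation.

/n/ before /p/ (labial) → [m]

[gugfavfompakwer]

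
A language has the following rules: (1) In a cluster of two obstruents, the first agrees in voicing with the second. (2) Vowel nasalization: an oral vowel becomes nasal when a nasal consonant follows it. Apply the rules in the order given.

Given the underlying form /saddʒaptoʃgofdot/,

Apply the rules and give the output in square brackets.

[saddʒaptoʒgovdot]

Rule 1: /ʃ/ before /g/ (voiced) → [ʒ]
Rule 1: /f/ before /d/ (voiced) → [v]
After rule 1: saddʒaptoʒgovdot
Rule 2: no segment meets the rule's conditions; no change.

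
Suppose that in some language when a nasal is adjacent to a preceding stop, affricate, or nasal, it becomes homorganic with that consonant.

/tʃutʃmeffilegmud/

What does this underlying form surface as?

/m/ after /tʃ/ (palatal) → [ɲ]
/m/ after /g/ (velar) → [ŋ]

[tʃutʃɲeffilegŋud]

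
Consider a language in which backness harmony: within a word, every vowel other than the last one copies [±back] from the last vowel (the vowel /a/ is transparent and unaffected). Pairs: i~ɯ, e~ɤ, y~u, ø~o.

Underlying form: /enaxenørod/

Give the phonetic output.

[ɤnaxɤnorod]

/e/ harmonizes with /o/ ([+back]) → [ɤ]
/e/ harmonizes with /o/ ([+back]) → [ɤ]
/ø/ harmonizes with /o/ ([+back]) → [o]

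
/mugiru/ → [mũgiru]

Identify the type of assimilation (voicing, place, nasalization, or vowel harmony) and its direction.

nasalization, progressive

/u/→[ũ].
Each target copies a feature from the preceding segment, so the direction is progressive.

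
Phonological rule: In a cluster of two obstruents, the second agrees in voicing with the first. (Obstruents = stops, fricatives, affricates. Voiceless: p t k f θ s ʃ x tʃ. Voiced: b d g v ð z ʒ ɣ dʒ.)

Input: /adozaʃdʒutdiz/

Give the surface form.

/dʒ/ after /ʃ/ (voiceless) → [tʃ]
/d/ after /t/ (voiceless) → [t]

[adozaʃtʃuttiz]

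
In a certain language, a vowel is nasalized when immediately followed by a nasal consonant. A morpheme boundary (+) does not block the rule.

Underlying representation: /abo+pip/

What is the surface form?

no segment meets the rule's conditions; no change.

[abo+pip]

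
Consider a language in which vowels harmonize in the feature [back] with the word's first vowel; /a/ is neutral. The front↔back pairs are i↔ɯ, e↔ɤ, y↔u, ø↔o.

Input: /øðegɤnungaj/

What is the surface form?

/ɤ/ harmonizes with /ø/ ([-back]) → [e]
/u/ harmonizes with /ø/ ([-back]) → [y]

[øðegenyngaj]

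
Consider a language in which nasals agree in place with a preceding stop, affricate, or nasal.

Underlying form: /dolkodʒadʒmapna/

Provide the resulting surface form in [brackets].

[dolkodʒadʒɲapma]

/m/ after /dʒ/ (palatal) → [ɲ]
/n/ after /p/ (labial) → [m]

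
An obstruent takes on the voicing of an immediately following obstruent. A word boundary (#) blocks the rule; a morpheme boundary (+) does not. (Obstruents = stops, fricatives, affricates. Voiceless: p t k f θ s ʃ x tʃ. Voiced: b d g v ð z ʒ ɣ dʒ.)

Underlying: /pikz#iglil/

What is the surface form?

[pigz#iglil]

/k/ before /z/ (voiced) → [g]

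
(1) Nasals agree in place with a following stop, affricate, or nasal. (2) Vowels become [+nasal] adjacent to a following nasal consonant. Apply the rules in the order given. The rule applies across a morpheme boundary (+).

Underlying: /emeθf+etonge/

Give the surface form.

Rule 1: /n/ before /g/ (velar) → [ŋ]
After rule 1: emeθf+etoŋge
Rule 2: /e/ before nasal /m/ → [ẽ]
Rule 2: /o/ before nasal /ŋ/ → [õ]

[ẽmeθf+etõŋge]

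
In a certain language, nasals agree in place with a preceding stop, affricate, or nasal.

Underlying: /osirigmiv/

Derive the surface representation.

[osirigŋiv]

/m/ after /g/ (velar) → [ŋ]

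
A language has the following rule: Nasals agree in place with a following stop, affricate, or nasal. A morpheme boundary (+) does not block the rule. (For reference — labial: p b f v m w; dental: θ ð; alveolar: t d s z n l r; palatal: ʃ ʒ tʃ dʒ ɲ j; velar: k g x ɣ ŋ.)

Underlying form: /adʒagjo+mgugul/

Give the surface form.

/m/ before /g/ (velar) → [ŋ]

[adʒagjo+ŋgugul]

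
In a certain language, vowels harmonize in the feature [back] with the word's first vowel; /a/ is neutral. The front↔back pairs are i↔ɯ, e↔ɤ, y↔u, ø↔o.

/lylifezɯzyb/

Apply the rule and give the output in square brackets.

/ɯ/ harmonizes with /y/ ([-back]) → [i]

[lylifezizyb]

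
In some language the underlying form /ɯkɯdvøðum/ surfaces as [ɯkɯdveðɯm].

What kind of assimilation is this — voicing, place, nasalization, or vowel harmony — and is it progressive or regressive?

vowel harmony, progressive

/ø/→[e] /u/→[ɯ].
Vowels agree with the first vowel, so the harmony is progressive.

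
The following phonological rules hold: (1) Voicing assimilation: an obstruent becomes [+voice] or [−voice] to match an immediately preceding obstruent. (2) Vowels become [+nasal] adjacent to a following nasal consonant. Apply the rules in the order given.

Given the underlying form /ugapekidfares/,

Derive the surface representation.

[ugapekidvares]

Rule 1: /f/ after /d/ (voiced) → [v]
After rule 1: ugapekidvares
Rule 2: no segment meets the rule's conditions; no change.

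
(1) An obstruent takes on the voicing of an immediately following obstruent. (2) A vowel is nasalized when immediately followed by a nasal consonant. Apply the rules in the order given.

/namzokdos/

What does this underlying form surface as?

Rule 1: /k/ before /d/ (voiced) → [g]
After rule 1: namzogdos
Rule 2: /a/ before nasal /m/ → [ã]

[nãmzogdos]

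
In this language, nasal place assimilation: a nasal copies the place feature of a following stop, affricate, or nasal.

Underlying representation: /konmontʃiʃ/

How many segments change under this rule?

2

/n/ before /m/ (labial) → [m]
/n/ before /tʃ/ (palatal) → [ɲ]
2 segments change.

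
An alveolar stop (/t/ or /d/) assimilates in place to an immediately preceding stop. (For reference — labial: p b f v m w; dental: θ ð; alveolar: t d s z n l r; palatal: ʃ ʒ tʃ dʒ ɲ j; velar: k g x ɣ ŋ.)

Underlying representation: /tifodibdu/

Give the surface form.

[tifodibbu]

/d/ after /b/ (labial) → [b]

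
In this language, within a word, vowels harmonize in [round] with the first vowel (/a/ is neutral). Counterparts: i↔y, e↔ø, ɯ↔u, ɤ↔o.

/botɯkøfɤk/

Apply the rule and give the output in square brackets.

[botukøfok]

/ɯ/ harmonizes with /o/ ([+round]) → [u]
/ɤ/ harmonizes with /o/ ([+round]) → [o]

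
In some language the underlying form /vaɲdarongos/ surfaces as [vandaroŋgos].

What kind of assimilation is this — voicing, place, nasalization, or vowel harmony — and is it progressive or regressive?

place assimilation, regressive

/ɲ/→[n] /n/→[ŋ].
Each target copies a feature from the following segment, so the direction is regressive.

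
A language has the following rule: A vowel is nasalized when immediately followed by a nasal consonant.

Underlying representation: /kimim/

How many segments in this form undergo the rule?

2

/i/ before nasal /m/ → [ĩ]
/i/ before nasal /m/ → [ĩ]
2 segments change.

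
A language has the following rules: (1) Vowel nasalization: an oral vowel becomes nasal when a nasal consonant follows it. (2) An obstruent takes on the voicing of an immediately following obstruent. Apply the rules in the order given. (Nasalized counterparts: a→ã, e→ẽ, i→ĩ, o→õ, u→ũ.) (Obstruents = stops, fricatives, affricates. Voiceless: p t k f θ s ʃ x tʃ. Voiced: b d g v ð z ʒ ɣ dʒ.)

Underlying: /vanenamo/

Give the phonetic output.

Rule 1: /a/ before nasal /n/ → [ã]
Rule 1: /e/ before nasal /n/ → [ẽ]
Rule 1: /a/ before nasal /m/ → [ã]
After rule 1: vãnẽnãmo
Rule 2: no segment meets the rule's conditions; no change.

[vãnẽnãmo]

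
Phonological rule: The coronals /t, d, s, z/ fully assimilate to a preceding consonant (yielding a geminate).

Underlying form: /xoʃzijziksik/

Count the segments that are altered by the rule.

3

/z/ after /ʃ/ → [ʃ] (total assimilation)
/z/ after /j/ → [j] (total assimilation)
/s/ after /k/ → [k] (total assimilation)
3 segments change.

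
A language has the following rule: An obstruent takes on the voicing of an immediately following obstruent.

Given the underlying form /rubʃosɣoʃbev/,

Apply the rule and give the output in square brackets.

/b/ before /ʃ/ (voiceless) → [p]
/s/ before /ɣ/ (voiced) → [z]
/ʃ/ before /b/ (voiced) → [ʒ]

[rupʃozɣoʒbev]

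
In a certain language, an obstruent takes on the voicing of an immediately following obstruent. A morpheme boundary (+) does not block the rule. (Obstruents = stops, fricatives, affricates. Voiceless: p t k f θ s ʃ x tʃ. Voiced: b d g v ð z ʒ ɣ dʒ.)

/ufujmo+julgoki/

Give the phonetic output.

[ufujmo+julgoki]

no segment meets the rule's conditions; no change.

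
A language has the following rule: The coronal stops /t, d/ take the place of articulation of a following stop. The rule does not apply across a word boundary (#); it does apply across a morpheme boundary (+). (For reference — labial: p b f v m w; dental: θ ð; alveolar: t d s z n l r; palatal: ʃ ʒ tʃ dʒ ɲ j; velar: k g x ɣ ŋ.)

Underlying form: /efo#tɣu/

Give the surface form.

[efo#tɣu]

no segment meets the rule's conditions; no change.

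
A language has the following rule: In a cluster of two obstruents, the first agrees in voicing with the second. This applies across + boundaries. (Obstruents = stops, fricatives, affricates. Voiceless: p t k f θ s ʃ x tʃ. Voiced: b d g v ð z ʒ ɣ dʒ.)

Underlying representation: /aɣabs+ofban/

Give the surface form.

/b/ before /s/ (voiceless) → [p]
/f/ before /b/ (voiced) → [v]

[aɣaps+ovban]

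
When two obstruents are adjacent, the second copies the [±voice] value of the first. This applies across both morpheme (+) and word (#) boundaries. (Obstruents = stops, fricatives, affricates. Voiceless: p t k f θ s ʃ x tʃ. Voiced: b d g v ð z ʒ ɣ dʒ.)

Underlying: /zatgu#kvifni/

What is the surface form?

/g/ after /t/ (voiceless) → [k]
/v/ after /k/ (voiceless) → [f]

[zatku#kfifni]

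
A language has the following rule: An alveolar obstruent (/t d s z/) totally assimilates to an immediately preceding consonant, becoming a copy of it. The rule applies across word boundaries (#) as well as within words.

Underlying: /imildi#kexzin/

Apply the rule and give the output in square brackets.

/d/ after /l/ → [l] (total assimilation)
/z/ after /x/ → [x] (total assimilation)

[imilli#kexxin]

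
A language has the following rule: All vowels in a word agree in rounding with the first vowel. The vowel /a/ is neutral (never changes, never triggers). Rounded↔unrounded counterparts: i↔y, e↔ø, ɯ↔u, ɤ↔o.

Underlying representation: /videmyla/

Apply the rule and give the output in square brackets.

/y/ harmonizes with /i/ ([-round]) → [i]

[videmila]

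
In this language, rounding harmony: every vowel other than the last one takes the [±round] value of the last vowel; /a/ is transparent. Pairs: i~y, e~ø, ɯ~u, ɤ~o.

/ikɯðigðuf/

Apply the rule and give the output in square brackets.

/i/ harmonizes with /u/ ([+round]) → [y]
/ɯ/ harmonizes with /u/ ([+round]) → [u]
/i/ harmonizes with /u/ ([+round]) → [y]

[ykuðygðuf]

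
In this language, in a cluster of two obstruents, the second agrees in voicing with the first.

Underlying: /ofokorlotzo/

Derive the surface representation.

[ofokorlotso]

/z/ after /t/ (voiceless) → [s]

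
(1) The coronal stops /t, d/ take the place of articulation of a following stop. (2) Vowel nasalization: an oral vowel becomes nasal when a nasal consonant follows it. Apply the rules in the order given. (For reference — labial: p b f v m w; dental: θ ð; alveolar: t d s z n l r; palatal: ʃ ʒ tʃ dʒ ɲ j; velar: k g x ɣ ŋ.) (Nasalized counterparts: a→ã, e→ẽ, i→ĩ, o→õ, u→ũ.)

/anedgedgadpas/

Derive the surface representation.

Rule 1: /d/ before /g/ (velar) → [g]
Rule 1: /d/ before /g/ (velar) → [g]
Rule 1: /d/ before /p/ (labial) → [b]
After rule 1: aneggeggabpas
Rule 2: /a/ before nasal /n/ → [ã]

[ãneggeggabpas]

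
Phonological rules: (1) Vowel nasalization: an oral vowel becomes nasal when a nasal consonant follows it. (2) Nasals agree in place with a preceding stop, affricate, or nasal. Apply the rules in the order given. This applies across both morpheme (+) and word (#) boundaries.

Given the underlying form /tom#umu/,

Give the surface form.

Rule 1: /o/ before nasal /m/ → [õ]
Rule 1: /u/ before nasal /m/ → [ũ]
After rule 1: tõm#ũmu
Rule 2: no segment meets the rule's conditions; no change.

[tõm#ũmu]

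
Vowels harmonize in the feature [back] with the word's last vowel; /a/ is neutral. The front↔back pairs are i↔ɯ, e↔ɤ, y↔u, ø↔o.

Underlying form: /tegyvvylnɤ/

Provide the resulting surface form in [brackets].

[tɤguvvulnɤ]

/e/ harmonizes with /ɤ/ ([+back]) → [ɤ]
/y/ harmonizes with /ɤ/ ([+back]) → [u]
/y/ harmonizes with /ɤ/ ([+back]) → [u]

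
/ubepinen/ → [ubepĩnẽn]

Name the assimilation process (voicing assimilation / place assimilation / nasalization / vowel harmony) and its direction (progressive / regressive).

nasalization, regressive

/i/→[ĩ] /e/→[ẽ].
Each target copies a feature from the following segment, so the direction is regressive.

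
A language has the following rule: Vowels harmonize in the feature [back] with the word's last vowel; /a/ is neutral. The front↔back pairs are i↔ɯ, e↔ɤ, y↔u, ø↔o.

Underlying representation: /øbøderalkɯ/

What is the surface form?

/ø/ harmonizes with /ɯ/ ([+back]) → [o]
/ø/ harmonizes with /ɯ/ ([+back]) → [o]
/e/ harmonizes with /ɯ/ ([+back]) → [ɤ]

[obodɤralkɯ]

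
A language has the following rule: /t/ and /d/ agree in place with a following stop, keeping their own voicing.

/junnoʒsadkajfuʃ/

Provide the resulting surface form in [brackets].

/d/ before /k/ (velar) → [g]

[junnoʒsagkajfuʃ]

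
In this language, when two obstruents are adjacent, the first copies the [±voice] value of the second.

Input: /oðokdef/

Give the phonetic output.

[oðogdef]

/k/ before /d/ (voiced) → [g]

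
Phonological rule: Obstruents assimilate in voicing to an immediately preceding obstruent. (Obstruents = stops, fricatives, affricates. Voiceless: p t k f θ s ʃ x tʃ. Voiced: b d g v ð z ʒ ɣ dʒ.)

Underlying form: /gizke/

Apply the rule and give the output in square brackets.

/k/ after /z/ (voiced) → [g]

[gizge]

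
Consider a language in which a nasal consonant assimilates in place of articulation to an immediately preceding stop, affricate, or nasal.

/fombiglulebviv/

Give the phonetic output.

no segment meets the rule's conditions; no change.

[fombiglulebviv]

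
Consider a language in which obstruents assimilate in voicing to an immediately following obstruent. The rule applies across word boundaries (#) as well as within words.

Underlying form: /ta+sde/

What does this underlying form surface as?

/s/ before /d/ (voiced) → [z]

[ta+zde]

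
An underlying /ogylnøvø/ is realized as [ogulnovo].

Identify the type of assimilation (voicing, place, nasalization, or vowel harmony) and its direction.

/y/→[u] /ø/→[o] /ø/→[o].
Vowels agree with the first vowel, so the harmony is progressive.

vowel harmony, progressive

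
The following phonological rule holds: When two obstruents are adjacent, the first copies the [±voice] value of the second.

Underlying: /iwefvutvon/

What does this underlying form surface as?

/f/ before /v/ (voiced) → [v]
/t/ before /v/ (voiced) → [d]

[iwevvudvon]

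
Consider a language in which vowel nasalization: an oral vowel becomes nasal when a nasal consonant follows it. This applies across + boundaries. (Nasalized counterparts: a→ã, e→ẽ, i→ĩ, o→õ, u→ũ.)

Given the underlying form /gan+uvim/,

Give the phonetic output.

[gãn+uvĩm]

/a/ before nasal /n/ → [ã]
/i/ before nasal /m/ → [ĩ]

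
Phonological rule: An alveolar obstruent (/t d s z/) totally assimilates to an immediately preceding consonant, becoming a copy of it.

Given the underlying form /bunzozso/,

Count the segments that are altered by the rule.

2

/z/ after /n/ → [n] (total assimilation)
/s/ after /z/ → [z] (total assimilation)
2 segments change.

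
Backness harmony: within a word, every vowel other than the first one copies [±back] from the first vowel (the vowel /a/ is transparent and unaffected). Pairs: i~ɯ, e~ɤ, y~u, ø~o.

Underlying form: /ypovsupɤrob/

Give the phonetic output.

[ypøvsyperøb]

/o/ harmonizes with /y/ ([-back]) → [ø]
/u/ harmonizes with /y/ ([-back]) → [y]
/ɤ/ harmonizes with /y/ ([-back]) → [e]
/o/ harmonizes with /y/ ([-back]) → [ø]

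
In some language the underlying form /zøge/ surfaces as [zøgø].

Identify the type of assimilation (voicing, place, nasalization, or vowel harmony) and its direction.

/e/→[ø].
Vowels agree with the first vowel, so the harmony is progressive.

vowel harmony, progressive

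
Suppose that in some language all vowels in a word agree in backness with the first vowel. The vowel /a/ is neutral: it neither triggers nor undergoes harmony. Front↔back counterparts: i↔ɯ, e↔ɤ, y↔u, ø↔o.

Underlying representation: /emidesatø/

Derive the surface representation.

[emidesatø]

no segment meets the rule's conditions; no change.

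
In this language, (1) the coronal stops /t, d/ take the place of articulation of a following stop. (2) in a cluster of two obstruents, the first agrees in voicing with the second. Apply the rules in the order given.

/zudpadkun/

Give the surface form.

Rule 1: /d/ before /p/ (labial) → [b]
Rule 1: /d/ before /k/ (velar) → [g]
After rule 1: zubpagkun
Rule 2: /b/ before /p/ (voiceless) → [p]
Rule 2: /g/ before /k/ (voiceless) → [k]

[zuppakkun]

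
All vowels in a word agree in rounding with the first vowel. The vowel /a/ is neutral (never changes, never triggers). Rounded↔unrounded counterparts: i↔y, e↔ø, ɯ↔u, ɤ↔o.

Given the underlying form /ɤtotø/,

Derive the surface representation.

/o/ harmonizes with /ɤ/ ([-round]) → [ɤ]
/ø/ harmonizes with /ɤ/ ([-round]) → [e]

[ɤtɤte]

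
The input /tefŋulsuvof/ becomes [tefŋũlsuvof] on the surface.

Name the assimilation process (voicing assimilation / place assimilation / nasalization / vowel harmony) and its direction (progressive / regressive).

/u/→[ũ].
Each target copies a feature from the preceding segment, so the direction is progressive.

nasalization, progressive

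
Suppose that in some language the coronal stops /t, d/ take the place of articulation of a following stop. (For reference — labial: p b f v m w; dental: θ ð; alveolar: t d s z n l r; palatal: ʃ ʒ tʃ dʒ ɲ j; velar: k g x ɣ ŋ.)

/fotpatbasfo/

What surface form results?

[foppapbasfo]

/t/ before /p/ (labial) → [p]
/t/ before /b/ (labial) → [p]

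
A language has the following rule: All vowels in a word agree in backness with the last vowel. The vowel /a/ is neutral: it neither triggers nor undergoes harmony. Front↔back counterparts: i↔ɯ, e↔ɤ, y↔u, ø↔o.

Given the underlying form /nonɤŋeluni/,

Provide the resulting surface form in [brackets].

[nøneŋelyni]

/o/ harmonizes with /i/ ([-back]) → [ø]
/ɤ/ harmonizes with /i/ ([-back]) → [e]
/u/ harmonizes with /i/ ([-back]) → [y]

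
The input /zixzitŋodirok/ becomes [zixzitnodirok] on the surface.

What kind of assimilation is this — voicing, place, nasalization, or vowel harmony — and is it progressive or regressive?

place assimilation, progressive

/ŋ/→[n].
Each target copies a feature from the preceding segment, so the direction is progressive.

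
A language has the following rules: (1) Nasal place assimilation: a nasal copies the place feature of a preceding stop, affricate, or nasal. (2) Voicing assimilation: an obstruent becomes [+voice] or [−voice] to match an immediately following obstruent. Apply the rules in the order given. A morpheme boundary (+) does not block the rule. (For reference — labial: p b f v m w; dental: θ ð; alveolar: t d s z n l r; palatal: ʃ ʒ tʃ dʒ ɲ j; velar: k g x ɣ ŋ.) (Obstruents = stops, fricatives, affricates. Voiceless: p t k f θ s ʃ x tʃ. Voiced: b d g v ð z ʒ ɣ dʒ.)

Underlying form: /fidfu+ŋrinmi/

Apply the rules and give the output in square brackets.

Rule 1: /m/ after /n/ (alveolar) → [n]
After rule 1: fidfu+ŋrinni
Rule 2: /d/ before /f/ (voiceless) → [t]

[fitfu+ŋrinni]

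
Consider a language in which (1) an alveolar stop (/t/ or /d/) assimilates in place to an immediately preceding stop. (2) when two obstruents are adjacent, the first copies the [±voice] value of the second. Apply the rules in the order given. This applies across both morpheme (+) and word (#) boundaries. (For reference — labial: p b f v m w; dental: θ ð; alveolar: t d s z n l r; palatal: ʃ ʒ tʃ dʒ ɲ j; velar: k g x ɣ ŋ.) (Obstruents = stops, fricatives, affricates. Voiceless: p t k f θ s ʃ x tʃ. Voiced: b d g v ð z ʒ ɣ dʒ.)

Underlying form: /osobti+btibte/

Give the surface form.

[osoppi+ppippe]

Rule 1: /t/ after /b/ (labial) → [p]
Rule 1: /t/ after /b/ (labial) → [p]
Rule 1: /t/ after /b/ (labial) → [p]
After rule 1: osobpi+bpibpe
Rule 2: /b/ before /p/ (voiceless) → [p]
Rule 2: /b/ before /p/ (voiceless) → [p]
Rule 2: /b/ before /p/ (voiceless) → [p]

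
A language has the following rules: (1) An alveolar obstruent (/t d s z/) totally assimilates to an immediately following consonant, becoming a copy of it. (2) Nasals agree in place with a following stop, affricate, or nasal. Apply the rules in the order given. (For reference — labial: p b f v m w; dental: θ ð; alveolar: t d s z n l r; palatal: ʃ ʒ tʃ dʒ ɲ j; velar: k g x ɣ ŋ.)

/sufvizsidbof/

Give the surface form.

Rule 1: /z/ before /s/ → [s] (total assimilation)
Rule 1: /d/ before /b/ → [b] (total assimilation)
After rule 1: sufvissibbof
Rule 2: no segment meets the rule's conditions; no change.

[sufvissibbof]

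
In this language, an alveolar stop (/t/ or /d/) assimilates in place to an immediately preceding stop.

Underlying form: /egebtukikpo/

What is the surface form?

[egebpukikpo]

/t/ after /b/ (labial) → [p]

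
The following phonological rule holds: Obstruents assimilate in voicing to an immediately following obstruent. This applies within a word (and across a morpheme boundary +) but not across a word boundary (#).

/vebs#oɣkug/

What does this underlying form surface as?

[veps#oxkug]

/b/ before /s/ (voiceless) → [p]
/ɣ/ before /k/ (voiceless) → [x]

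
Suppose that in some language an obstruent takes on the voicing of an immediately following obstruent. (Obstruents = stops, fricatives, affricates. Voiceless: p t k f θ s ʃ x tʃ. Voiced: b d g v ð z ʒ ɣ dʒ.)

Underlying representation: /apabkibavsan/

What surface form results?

/b/ before /k/ (voiceless) → [p]
/v/ before /s/ (voiceless) → [f]

[apapkibafsan]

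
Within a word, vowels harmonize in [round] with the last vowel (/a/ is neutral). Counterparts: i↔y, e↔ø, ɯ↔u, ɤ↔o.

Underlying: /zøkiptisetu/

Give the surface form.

/i/ harmonizes with /u/ ([+round]) → [y]
/i/ harmonizes with /u/ ([+round]) → [y]
/e/ harmonizes with /u/ ([+round]) → [ø]

[zøkyptysøtu]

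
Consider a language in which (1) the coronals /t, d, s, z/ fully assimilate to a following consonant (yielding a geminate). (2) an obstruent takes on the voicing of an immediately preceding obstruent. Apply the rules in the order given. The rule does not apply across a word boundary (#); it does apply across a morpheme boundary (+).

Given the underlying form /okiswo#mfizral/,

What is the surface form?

Rule 1: /s/ before /w/ → [w] (total assimilation)
Rule 1: /z/ before /r/ → [r] (total assimilation)
After rule 1: okiwwo#mfirral
Rule 2: no segment meets the rule's conditions; no change.

[okiwwo#mfirral]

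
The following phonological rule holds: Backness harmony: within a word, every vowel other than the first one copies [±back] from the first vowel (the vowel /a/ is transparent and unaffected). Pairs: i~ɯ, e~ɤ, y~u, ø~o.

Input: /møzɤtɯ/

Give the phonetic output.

/ɤ/ harmonizes with /ø/ ([-back]) → [e]
/ɯ/ harmonizes with /ø/ ([-back]) → [i]

[møzeti]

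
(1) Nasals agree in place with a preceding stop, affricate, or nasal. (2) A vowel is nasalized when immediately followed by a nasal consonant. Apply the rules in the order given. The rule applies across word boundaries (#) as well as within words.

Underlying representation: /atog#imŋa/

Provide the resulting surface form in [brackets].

Rule 1: /ŋ/ after /m/ (labial) → [m]
After rule 1: atog#imma
Rule 2: /i/ before nasal /m/ → [ĩ]

[atog#ĩmma]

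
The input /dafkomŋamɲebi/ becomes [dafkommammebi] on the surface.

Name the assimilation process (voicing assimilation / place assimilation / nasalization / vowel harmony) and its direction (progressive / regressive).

place assimilation, progressive

/ŋ/→[m] /ɲ/→[m].
Each target copies a feature from the preceding segment, so the direction is progressive.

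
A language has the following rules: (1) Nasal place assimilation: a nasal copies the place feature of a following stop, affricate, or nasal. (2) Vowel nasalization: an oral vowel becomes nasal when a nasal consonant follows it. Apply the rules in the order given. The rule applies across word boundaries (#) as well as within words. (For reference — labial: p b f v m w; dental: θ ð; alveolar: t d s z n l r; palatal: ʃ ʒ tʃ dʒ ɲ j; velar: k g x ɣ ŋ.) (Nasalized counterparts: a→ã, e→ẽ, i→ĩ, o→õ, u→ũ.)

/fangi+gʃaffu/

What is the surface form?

[fãŋgi+gʃaffu]

Rule 1: /n/ before /g/ (velar) → [ŋ]
After rule 1: faŋgi+gʃaffu
Rule 2: /a/ before nasal /ŋ/ → [ã]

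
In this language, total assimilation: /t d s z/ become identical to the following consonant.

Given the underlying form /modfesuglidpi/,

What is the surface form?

/d/ before /f/ → [f] (total assimilation)
/d/ before /p/ → [p] (total assimilation)

[moffesuglippi]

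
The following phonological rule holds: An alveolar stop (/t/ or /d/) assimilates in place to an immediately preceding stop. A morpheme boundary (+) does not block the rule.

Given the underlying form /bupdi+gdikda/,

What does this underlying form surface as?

[bupbi+ggikga]

/d/ after /p/ (labial) → [b]
/d/ after /g/ (velar) → [g]
/d/ after /k/ (velar) → [g]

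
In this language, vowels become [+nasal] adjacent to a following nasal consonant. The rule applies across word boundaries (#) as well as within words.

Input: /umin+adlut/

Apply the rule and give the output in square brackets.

/u/ before nasal /m/ → [ũ]
/i/ before nasal /n/ → [ĩ]

[ũmĩn+adlut]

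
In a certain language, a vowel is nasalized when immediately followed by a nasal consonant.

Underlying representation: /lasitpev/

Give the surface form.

[lasitpev]

no segment meets the rule's conditions; no change.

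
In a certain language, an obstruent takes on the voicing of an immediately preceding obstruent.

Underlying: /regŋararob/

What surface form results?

[regŋararob]

no segment meets the rule's conditions; no change.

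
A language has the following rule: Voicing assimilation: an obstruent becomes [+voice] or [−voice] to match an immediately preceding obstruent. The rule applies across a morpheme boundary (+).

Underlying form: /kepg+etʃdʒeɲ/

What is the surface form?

[kepk+etʃtʃeɲ]

/g/ after /p/ (voiceless) → [k]
/dʒ/ after /tʃ/ (voiceless) → [tʃ]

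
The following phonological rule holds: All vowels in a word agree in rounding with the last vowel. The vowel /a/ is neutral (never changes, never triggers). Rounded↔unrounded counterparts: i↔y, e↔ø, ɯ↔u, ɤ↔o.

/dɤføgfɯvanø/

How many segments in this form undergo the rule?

2

/ɤ/ harmonizes with /ø/ ([+round]) → [o]
/ɯ/ harmonizes with /ø/ ([+round]) → [u]
2 segments change.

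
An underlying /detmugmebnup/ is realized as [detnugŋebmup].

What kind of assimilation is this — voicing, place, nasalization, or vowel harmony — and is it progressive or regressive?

place assimilation, progressive

/m/→[n] /m/→[ŋ] /n/→[m].
Each target copies a feature from the preceding segment, so the direction is progressive.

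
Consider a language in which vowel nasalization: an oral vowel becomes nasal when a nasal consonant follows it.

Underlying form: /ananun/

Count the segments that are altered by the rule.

3

/a/ before nasal /n/ → [ã]
/a/ before nasal /n/ → [ã]
/u/ before nasal /n/ → [ũ]
3 segments change.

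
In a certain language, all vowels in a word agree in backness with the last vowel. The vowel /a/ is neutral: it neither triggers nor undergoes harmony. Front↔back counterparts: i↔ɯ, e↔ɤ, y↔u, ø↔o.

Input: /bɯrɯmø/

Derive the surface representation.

/ɯ/ harmonizes with /ø/ ([-back]) → [i]
/ɯ/ harmonizes with /ø/ ([-back]) → [i]

[birimø]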